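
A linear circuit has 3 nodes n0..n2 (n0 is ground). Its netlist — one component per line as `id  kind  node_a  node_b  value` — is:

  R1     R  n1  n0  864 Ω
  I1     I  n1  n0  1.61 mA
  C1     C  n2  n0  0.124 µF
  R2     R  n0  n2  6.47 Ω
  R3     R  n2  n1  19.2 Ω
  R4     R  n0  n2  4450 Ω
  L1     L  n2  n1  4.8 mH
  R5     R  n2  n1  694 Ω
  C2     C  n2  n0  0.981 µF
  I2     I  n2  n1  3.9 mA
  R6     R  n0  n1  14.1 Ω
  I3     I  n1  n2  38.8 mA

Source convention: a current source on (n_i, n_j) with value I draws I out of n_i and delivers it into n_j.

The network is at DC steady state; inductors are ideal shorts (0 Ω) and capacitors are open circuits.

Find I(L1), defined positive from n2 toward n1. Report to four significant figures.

0.03600 A

Apply KCL at each of the 2 non-ground nodes and solve the resulting linear system.
Node n1: branches {R1, I1, R3, L1, R5, I2, R6, I3} → V_1 = -0.007097
Node n2: branches {C1, R2, R3, R4, L1, R5, C2, I2, I3} → V_2 = -0.007097
Source currents: i(L1)=0.03600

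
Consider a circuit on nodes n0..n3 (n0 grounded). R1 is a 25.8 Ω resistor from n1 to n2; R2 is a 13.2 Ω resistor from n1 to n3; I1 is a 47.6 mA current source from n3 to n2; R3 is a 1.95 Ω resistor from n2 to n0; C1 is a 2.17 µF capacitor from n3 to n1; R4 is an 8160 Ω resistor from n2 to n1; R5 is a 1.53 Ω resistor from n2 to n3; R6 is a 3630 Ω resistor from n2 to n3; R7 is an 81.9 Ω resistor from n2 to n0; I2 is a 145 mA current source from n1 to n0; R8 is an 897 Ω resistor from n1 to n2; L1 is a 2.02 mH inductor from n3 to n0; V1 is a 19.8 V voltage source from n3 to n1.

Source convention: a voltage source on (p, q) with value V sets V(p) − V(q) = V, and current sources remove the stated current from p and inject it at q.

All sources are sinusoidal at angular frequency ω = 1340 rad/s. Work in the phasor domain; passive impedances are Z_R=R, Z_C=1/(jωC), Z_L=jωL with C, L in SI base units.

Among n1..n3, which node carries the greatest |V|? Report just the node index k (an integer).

Element admittances at ω=1340 rad/s:
  Y(R1) = 0.03876+0.000j S between n1,n2
  Y(R2) = 0.07576+0.000j S between n1,n3
  I1: injects 0.0476 A into n2 (from n3)
  Y(R3) = 0.5128+0.000j S between n2,n0
  Y(C1) = 0.000+0.002908j S between n3,n1
  Y(R4) = 0.0001225+0.000j S between n2,n1
  Y(R5) = 0.6536+0.000j S between n2,n3
  Y(R6) = 0.0002755+0.000j S between n2,n3
  Y(R7) = 0.01221+0.000j S between n2,n0
  I2: injects 0.145 A into n0 (from n1)
  Y(R8) = 0.001115+0.000j S between n1,n2
  Y(L1) = 0.000-0.3694j S between n3,n0
  V1: constraint V(n3)−V(n1) = 19.8
Assemble and solve the 4×4 MNA system:
  V(n1)=-19.57+0.2873j  V(n2)=-0.4783+0.1636j  V(n3)=0.2324+0.2873j
  i(V1)=-2.119-0.05262j

1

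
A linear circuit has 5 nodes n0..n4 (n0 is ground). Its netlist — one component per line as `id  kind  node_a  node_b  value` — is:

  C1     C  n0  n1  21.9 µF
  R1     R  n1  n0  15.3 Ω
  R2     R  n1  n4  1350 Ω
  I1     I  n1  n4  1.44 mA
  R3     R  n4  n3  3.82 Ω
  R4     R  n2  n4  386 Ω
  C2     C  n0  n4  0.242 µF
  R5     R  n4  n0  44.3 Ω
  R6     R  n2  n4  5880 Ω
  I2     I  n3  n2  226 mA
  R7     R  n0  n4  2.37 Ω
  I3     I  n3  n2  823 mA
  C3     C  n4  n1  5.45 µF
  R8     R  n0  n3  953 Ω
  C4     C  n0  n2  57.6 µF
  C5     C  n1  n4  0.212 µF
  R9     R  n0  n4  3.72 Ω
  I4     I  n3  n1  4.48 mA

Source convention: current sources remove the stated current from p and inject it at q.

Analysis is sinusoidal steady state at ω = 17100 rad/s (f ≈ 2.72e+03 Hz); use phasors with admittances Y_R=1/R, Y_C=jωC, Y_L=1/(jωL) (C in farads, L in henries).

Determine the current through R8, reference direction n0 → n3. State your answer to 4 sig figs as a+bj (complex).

Apply KCL at each of the 4 non-ground nodes and solve the resulting linear system.
Node n1: branches {C1, R1, R2, I1, C3, C5, I4} → V_1 = -0.2929-0.01275j
Node n2: branches {R4, R6, I2, I3, C4} → V_2 = 0.003418-1.061j
Node n3: branches {R3, I2, I3, R8, I4} → V_3 = -5.438+0.1577j
Node n4: branches {R2, I1, R3, R4, C2, R5, R6, R7, C3, C5, R9} → V_4 = -1.436+0.1583j

0.005707-0.0001655j A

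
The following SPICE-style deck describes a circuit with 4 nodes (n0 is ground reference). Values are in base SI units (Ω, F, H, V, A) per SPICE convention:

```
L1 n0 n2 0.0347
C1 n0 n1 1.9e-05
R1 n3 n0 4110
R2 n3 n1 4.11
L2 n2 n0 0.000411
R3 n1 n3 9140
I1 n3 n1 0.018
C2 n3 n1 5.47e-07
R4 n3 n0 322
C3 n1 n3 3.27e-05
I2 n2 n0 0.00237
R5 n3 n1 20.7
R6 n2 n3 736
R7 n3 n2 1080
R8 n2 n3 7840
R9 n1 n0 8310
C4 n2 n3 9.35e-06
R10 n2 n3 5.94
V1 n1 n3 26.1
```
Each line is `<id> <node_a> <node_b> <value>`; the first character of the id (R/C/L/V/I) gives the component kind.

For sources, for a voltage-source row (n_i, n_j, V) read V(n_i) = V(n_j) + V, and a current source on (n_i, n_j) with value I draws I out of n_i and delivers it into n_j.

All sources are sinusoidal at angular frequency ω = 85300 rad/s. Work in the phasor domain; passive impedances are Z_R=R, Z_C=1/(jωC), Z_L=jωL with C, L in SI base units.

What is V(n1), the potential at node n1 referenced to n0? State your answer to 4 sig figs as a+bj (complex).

-0.4903-0.05831j V

Apply KCL at each of the 3 non-ground nodes and solve the resulting linear system.
Node n1: branches {C1, R2, R3, I1, C2, C3, R5, R9, V1} → V_1 = -0.4903-0.05831j
Node n2: branches {L1, L2, I2, R6, R7, R8, C4, R10} → V_2 = -27.54-0.2688j
Node n3: branches {R1, R2, R3, I1, C2, R4, C3, R5, R6, R7, R8, C4, R10, V1} → V_3 = -26.59-0.05831j
Source currents: i(V1)=-7.691-73.22j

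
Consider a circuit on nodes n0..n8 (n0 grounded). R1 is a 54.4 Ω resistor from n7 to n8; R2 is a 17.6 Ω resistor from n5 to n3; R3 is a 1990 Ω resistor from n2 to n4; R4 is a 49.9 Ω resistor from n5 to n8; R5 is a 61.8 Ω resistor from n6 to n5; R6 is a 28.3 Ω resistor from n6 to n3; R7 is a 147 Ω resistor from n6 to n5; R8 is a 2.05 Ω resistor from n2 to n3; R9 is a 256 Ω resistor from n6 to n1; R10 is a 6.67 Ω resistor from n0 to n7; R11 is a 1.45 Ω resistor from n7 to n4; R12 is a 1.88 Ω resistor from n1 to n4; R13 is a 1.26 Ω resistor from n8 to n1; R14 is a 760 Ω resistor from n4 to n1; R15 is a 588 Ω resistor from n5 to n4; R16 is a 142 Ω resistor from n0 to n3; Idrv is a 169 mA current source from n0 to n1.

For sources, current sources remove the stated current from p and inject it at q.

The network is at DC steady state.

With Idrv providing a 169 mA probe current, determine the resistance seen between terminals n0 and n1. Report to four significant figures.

R_eq = 9.346 Ω

Element admittances at DC:
  Y(R1) = 0.01838 S between n7,n8
  Y(R2) = 0.05682 S between n5,n3
  Y(R3) = 0.0005025 S between n2,n4
  Y(R4) = 0.02004 S between n5,n8
  Y(R5) = 0.01618 S between n6,n5
  Y(R6) = 0.03534 S between n6,n3
  Y(R7) = 0.006803 S between n6,n5
  Y(R8) = 0.4878 S between n2,n3
  Y(R9) = 0.003906 S between n6,n1
  Y(R10) = 0.1499 S between n0,n7
  Y(R11) = 0.6897 S between n7,n4
  Y(R12) = 0.5319 S between n1,n4
  Y(R13) = 0.7937 S between n8,n1
  Y(R14) = 0.001316 S between n4,n1
  Y(R15) = 0.001701 S between n5,n4
  Y(R16) = 0.007042 S between n0,n3
  Idrv: injects 0.169 A into n1 (from n0)
Assemble and solve the 8×8 MNA system:
  V(n1)=1.579  V(n2)=1.141  V(n3)=1.141  V(n4)=1.294  V(n5)=1.241  V(n6)=1.205  V(n7)=1.074  V(n8)=1.560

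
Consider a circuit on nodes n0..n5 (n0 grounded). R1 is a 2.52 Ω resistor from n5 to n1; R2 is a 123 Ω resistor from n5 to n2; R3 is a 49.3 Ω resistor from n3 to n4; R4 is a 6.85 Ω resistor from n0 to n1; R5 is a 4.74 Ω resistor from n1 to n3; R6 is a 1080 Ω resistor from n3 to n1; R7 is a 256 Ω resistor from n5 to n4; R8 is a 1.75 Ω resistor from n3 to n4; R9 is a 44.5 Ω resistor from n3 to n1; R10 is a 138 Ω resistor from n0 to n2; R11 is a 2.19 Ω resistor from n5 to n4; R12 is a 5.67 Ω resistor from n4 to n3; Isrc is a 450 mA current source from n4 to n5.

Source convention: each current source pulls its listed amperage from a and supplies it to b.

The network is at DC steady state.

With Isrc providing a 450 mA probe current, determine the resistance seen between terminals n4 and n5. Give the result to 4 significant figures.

MNA unknowns: 5 node voltages V₁..V_5
R1: Y=0.3968 on G[5,1]
R2: Y=0.008130 on G[5,2]
R3: Y=0.02028 on G[3,4]
R4: Y=0.1460 on G[0,1]
R5: Y=0.2110 on G[1,3]
R6: Y=0.0009259 on G[3,1]
R7: Y=0.003906 on G[5,4]
R8: Y=0.5714 on G[3,4]
R9: Y=0.02247 on G[3,1]
R10: Y=0.007246 on G[0,2]
R11: Y=0.4566 on G[5,4]
R12: Y=0.1764 on G[4,3]
Isrc: z[4]−=0.45, z[5]+=0.45
solve → V1=-0.006094, V2=0.1228, V3=-0.4134, V4=-0.5377, V5=0.2322

R_eq = 1.711 Ω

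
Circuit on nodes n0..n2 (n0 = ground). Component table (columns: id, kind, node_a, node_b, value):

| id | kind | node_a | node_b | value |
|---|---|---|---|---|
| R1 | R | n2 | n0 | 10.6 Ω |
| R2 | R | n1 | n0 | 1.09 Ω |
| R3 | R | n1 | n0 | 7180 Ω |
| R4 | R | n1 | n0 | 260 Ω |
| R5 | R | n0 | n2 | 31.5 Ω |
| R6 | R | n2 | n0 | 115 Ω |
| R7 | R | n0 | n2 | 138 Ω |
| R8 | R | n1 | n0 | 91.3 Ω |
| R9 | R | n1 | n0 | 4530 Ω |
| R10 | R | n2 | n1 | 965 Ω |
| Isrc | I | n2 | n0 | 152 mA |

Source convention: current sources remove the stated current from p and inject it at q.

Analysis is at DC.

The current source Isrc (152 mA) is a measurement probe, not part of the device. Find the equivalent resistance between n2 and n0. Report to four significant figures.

Element admittances at DC:
  Y(R1) = 0.09434 S between n2,n0
  Y(R2) = 0.9174 S between n1,n0
  Y(R3) = 0.0001393 S between n1,n0
  Y(R4) = 0.003846 S between n1,n0
  Y(R5) = 0.03175 S between n0,n2
  Y(R6) = 0.008696 S between n2,n0
  Y(R7) = 0.007246 S between n0,n2
  Y(R8) = 0.01095 S between n1,n0
  Y(R9) = 0.0002208 S between n1,n0
  Y(R10) = 0.001036 S between n2,n1
  Isrc: injects 0.152 A into n0 (from n2)
Assemble and solve the 2×2 MNA system:
  V(n1)=-0.001179  V(n2)=-1.062

R_eq = 6.990 Ω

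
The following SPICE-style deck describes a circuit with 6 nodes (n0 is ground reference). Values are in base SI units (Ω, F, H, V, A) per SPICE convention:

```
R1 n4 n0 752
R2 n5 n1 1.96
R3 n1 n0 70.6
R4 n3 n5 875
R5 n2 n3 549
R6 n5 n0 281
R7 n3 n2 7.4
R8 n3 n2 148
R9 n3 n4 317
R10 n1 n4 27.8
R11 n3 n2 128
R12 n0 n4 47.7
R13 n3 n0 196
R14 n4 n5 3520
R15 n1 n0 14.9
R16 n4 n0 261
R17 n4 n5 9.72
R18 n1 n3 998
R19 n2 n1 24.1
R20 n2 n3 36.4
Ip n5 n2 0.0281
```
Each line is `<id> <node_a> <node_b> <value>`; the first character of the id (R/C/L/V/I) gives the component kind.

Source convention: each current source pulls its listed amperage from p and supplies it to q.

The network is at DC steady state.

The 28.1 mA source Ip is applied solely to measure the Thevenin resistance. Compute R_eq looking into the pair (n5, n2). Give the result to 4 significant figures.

R_eq = 21.15 Ω

Element admittances at DC:
  Y(R1) = 0.001330 S between n4,n0
  Y(R2) = 0.5102 S between n5,n1
  Y(R3) = 0.01416 S between n1,n0
  Y(R4) = 0.001143 S between n3,n5
  Y(R5) = 0.001821 S between n2,n3
  Y(R6) = 0.003559 S between n5,n0
  Y(R7) = 0.1351 S between n3,n2
  Y(R8) = 0.006757 S between n3,n2
  Y(R9) = 0.003155 S between n3,n4
  Y(R10) = 0.03597 S between n1,n4
  Y(R11) = 0.007812 S between n3,n2
  Y(R12) = 0.02096 S between n0,n4
  Y(R13) = 0.005102 S between n3,n0
  Y(R14) = 0.0002841 S between n4,n5
  Y(R15) = 0.06711 S between n1,n0
  Y(R16) = 0.003831 S between n4,n0
  Y(R17) = 0.1029 S between n4,n5
  Y(R18) = 0.001002 S between n1,n3
  Y(R19) = 0.04149 S between n2,n1
  Y(R20) = 0.02747 S between n2,n3
  Ip: injects 0.0281 A into n2 (from n5)
Assemble and solve the 5×5 MNA system:
  V(n1)=-0.01758  V(n2)=0.5296  V(n3)=0.4995  V(n4)=-0.03405  V(n5)=-0.06473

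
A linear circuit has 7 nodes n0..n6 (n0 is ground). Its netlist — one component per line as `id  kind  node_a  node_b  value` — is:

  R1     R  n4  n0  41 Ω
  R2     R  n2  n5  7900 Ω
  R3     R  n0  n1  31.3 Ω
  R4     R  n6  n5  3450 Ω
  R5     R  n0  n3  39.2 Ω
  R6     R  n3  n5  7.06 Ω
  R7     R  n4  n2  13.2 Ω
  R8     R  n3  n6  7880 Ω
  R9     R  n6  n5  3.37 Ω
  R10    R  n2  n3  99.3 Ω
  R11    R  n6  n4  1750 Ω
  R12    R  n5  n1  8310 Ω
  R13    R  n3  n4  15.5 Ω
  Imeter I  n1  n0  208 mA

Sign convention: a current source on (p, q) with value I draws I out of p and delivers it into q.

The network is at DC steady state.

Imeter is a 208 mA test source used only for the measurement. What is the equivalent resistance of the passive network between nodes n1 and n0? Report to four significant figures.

R_eq = 31.18 Ω

MNA unknowns: 6 node voltages V₁..V_6
R1: Y=0.02439 on G[4,0]
R2: Y=0.0001266 on G[2,5]
R3: Y=0.03195 on G[0,1]
R4: Y=0.0002899 on G[6,5]
R5: Y=0.02551 on G[0,3]
R6: Y=0.1416 on G[3,5]
R7: Y=0.07576 on G[4,2]
R8: Y=0.0001269 on G[3,6]
R9: Y=0.2967 on G[6,5]
R10: Y=0.01007 on G[2,3]
R11: Y=0.0005714 on G[6,4]
R12: Y=0.0001203 on G[5,1]
R13: Y=0.06452 on G[3,4]
Imeter: z[1]−=0.208, z[0]+=0.208
solve → V1=-6.486, V2=-0.01389, V3=-0.01771, V4=-0.01336, V5=-0.02315, V6=-0.02313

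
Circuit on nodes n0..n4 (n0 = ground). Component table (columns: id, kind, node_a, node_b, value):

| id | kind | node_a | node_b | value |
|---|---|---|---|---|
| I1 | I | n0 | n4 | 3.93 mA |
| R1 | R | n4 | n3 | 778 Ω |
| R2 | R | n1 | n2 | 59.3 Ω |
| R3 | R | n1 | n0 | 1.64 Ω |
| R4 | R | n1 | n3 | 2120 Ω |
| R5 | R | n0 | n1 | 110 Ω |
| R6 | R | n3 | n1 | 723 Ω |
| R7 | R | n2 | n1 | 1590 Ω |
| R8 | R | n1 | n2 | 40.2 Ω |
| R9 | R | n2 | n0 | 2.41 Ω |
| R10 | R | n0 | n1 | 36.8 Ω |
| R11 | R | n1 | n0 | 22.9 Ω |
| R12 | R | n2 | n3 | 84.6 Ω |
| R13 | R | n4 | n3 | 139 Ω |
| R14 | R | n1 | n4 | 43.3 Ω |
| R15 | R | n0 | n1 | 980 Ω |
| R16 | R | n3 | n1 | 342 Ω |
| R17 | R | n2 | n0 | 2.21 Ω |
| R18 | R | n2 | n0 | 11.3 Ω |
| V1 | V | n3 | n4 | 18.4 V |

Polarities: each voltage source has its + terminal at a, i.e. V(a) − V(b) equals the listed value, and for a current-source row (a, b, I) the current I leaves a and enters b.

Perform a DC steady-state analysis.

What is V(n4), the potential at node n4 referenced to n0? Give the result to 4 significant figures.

-7.672 V

MNA unknowns: 4 node voltages V₁..V_4 plus 1 source current (V1)
I1: z[0]−=0.00393, z[4]+=0.00393
R1: Y=0.001285 on G[4,3]
R2: Y=0.01686 on G[1,2]
R3: Y=0.6098 on G[1,0]
R4: Y=0.0004717 on G[1,3]
R5: Y=0.009091 on G[0,1]
R6: Y=0.001383 on G[3,1]
R7: Y=0.0006289 on G[2,1]
R8: Y=0.02488 on G[1,2]
R9: Y=0.4149 on G[2,0]
R10: Y=0.02717 on G[0,1]
R11: Y=0.04367 on G[1,0]
R12: Y=0.01182 on G[2,3]
R13: Y=0.007194 on G[4,3]
R14: Y=0.02309 on G[1,4]
R15: Y=0.001020 on G[0,1]
R16: Y=0.002924 on G[3,1]
R17: Y=0.4525 on G[2,0]
R18: Y=0.08850 on G[2,0]
V1: row V3−V4=18.4, i_V1 at 3,4
solve → V1=-0.1588, V2=0.1189, V3=10.73, V4=-7.672
aux → i_V1=-0.3335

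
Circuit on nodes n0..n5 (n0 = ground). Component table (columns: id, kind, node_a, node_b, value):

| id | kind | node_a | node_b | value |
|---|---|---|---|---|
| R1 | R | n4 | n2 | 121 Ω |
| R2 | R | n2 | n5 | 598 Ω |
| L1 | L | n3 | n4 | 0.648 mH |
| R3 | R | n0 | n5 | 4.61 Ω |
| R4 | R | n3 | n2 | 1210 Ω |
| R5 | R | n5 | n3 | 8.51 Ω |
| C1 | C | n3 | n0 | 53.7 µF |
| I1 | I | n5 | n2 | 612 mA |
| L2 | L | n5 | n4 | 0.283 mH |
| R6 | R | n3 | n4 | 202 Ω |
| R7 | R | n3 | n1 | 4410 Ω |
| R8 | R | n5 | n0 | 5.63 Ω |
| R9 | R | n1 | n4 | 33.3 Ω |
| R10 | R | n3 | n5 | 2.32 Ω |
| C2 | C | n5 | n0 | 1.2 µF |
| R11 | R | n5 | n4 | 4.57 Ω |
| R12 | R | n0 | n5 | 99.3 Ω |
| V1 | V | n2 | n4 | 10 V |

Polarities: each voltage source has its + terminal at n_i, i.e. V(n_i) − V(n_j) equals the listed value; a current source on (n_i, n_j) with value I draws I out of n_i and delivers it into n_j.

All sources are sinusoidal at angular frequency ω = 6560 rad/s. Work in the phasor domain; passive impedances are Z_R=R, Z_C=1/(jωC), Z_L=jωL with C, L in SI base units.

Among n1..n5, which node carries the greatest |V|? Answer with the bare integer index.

Element admittances at ω=6560 rad/s:
  Y(R1) = 0.008264+0.000j S between n4,n2
  Y(R2) = 0.001672+0.000j S between n2,n5
  Y(L1) = 0.000-0.2352j S between n3,n4
  Y(R3) = 0.2169+0.000j S between n0,n5
  Y(R4) = 0.0008264+0.000j S between n3,n2
  Y(R5) = 0.1175+0.000j S between n5,n3
  Y(C1) = 0.000+0.3523j S between n3,n0
  I1: injects 0.612 A into n2 (from n5)
  Y(L2) = 0.000-0.5387j S between n5,n4
  Y(R6) = 0.004950+0.000j S between n3,n4
  Y(R7) = 0.0002268+0.000j S between n3,n1
  Y(R8) = 0.1776+0.000j S between n5,n0
  Y(R9) = 0.03003+0.000j S between n1,n4
  Y(R10) = 0.4310+0.000j S between n3,n5
  Y(C2) = 0.000+0.007872j S between n5,n0
  Y(R11) = 0.2188+0.000j S between n5,n4
  Y(R12) = 0.01007+0.000j S between n0,n5
  V1: constraint V(n2)−V(n4) = 10
Assemble and solve the 6×6 MNA system:
  V(n1)=0.1307+0.5738j  V(n2)=10.13+0.5793j  V(n3)=0.09786-0.1516j  V(n4)=0.1310+0.5793j  V(n5)=-0.1336-0.08260j
  i(V1)=0.5039-0.001711j

2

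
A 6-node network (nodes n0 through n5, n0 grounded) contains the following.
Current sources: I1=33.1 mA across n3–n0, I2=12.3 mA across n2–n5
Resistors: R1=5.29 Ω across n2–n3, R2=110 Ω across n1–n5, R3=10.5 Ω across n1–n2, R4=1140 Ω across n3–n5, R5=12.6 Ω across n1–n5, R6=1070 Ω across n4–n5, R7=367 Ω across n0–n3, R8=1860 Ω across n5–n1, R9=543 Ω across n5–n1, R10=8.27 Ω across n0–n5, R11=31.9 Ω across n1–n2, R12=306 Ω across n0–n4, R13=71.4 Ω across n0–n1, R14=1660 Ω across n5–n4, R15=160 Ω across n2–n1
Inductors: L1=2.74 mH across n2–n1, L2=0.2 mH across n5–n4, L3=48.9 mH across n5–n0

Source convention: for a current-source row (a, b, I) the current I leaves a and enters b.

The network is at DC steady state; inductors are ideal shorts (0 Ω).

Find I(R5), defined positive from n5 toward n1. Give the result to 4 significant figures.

MNA unknowns: 5 node voltages V₁..V_5 plus 3 source currents (L1, L2, L3)
I1: z[3]−=0.0331, z[0]+=0.0331
R1: Y=0.1890 on G[2,3]
R2: Y=0.009091 on G[1,5]
L1: row V2−V1=0, i_L1 at 2,1
R3: Y=0.09524 on G[1,2]
L2: row V5−V4=0, i_L2 at 5,4
R4: Y=0.0008772 on G[3,5]
L3: row V5−V0=0, i_L3 at 5,0
R5: Y=0.07937 on G[1,5]
R6: Y=0.0009346 on G[4,5]
R7: Y=0.002725 on G[0,3]
R8: Y=0.0005376 on G[5,1]
R9: Y=0.001842 on G[5,1]
R10: Y=0.1209 on G[0,5]
R11: Y=0.03135 on G[1,2]
R12: Y=0.003268 on G[0,4]
R13: Y=0.01401 on G[0,1]
R14: Y=0.0006024 on G[5,4]
R15: Y=0.006250 on G[2,1]
I2: z[2]−=0.0123, z[5]+=0.0123
solve → V1=-0.4132, V2=-0.4132, V3=-0.5773, V4=0.000, V5=0.000
aux → i_L1=-0.04332, i_L2=0.000, i_L3=-0.02574

0.03279 A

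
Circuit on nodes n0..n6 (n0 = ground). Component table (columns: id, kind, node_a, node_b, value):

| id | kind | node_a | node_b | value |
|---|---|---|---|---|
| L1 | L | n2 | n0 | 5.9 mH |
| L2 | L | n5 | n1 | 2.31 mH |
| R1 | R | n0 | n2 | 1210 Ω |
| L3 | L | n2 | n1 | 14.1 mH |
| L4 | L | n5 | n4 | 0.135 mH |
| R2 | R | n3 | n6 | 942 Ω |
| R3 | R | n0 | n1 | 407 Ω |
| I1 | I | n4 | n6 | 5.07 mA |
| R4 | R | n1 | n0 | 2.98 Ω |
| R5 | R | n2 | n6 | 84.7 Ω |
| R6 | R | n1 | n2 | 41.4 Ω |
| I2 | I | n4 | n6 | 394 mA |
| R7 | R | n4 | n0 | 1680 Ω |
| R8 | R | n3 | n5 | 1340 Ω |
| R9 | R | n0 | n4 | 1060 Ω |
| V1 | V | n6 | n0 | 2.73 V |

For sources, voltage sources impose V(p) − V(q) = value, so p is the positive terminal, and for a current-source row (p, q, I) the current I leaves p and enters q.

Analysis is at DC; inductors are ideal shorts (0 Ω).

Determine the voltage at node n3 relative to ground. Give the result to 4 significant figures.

1.603 V

Element admittances at DC:
  L1: short n2↔n0 (DC inductor)
  L2: short n5↔n1 (DC inductor)
  Y(R1) = 0.0008264 S between n0,n2
  L3: short n2↔n1 (DC inductor)
  L4: short n5↔n4 (DC inductor)
  Y(R2) = 0.001062 S between n3,n6
  Y(R3) = 0.002457 S between n0,n1
  I1: injects 0.00507 A into n6 (from n4)
  Y(R4) = 0.3356 S between n1,n0
  Y(R5) = 0.01181 S between n2,n6
  Y(R6) = 0.02415 S between n1,n2
  I2: injects 0.394 A into n6 (from n4)
  Y(R7) = 0.0005952 S between n4,n0
  Y(R8) = 0.0007463 S between n3,n5
  Y(R9) = 0.0009434 S between n0,n4
  V1: constraint V(n6)−V(n0) = 2.73
Assemble and solve the 11×11 MNA system:
  V(n1)=0.000  V(n2)=0.000  V(n3)=1.603  V(n4)=0.000  V(n5)=0.000  V(n6)=2.730
  i(L1)=-0.3656  i(L2)=-0.3979  i(L3)=0.3979  i(L4)=0.3991  i(V1)=0.3656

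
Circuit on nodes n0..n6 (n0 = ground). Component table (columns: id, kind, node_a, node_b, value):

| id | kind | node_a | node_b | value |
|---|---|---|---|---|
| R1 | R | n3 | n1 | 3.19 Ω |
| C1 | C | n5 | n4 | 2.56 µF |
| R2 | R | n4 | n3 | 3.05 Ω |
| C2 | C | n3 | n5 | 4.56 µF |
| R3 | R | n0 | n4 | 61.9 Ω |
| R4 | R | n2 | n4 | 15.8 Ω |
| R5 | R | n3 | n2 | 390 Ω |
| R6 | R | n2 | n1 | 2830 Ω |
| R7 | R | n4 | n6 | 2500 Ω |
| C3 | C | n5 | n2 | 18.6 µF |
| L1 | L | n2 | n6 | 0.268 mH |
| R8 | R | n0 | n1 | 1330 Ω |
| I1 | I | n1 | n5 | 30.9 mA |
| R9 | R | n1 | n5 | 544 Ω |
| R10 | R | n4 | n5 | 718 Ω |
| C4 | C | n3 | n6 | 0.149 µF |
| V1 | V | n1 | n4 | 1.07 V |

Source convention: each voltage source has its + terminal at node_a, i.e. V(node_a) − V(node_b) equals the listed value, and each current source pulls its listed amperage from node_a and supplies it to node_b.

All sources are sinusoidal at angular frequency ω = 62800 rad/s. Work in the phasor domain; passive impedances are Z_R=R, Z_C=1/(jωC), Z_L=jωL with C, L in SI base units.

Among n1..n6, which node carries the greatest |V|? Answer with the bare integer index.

1

MNA unknowns: 6 node voltages V₁..V_6 plus 1 source current (V1)
R1: Y=0.3135+0.000j on G[3,1]
C1: Y=0.000+0.1608j on G[5,4]
R2: Y=0.3279+0.000j on G[4,3]
C2: Y=0.000+0.2864j on G[3,5]
R3: Y=0.01616+0.000j on G[0,4]
R4: Y=0.06329+0.000j on G[2,4]
R5: Y=0.002564+0.000j on G[3,2]
R6: Y=0.0003534+0.000j on G[2,1]
R7: Y=0.0004000+0.000j on G[4,6]
C3: Y=0.000+1.168j on G[5,2]
L1: Y=0.000-0.05942j on G[2,6]
R8: Y=0.0007519+0.000j on G[0,1]
I1: z[1]−=0.0309, z[5]+=0.0309
R9: Y=0.001838+0.000j on G[1,5]
R10: Y=0.001393+0.000j on G[4,5]
C4: Y=0.000+0.009357j on G[3,6]
V1: row V1−V4=1.07, i_V1 at 1,4
solve → V1=1.022+0.000j, V2=0.3024-0.05657j, V3=0.4718-0.08055j, V4=-0.04758+0.000j, V5=0.2978-0.07485j, V6=0.2704-0.05463j
aux → i_V1=-0.2059-0.02541j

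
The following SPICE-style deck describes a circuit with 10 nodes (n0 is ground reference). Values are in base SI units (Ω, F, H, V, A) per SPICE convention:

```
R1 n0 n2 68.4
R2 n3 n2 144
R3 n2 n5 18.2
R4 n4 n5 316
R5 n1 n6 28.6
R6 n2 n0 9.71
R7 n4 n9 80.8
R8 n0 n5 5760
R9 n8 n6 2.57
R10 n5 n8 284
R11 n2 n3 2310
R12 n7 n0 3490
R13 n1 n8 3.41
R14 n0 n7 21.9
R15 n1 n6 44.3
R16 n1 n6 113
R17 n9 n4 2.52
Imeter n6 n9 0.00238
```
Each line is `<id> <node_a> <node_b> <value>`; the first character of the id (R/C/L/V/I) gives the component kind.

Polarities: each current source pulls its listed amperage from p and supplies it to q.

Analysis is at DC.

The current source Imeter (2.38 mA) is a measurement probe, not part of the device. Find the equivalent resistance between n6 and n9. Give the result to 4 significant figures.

Apply KCL at each of the 9 non-ground nodes and solve the resulting linear system.
Node n1: branches {R5, R13, R15, R16} → V_1 = -0.6769
Node n2: branches {R1, R2, R3, R6, R11} → V_2 = 0.000
Node n3: branches {R2, R11} → V_3 = 0.000
Node n4: branches {R4, R7, R17} → V_4 = 0.7521
Node n5: branches {R3, R4, R8, R10} → V_5 = 0.000
Node n6: branches {R5, R9, R15, R16, Imeter} → V_6 = -0.6813
Node n7: branches {R12, R14} → V_7 = 0.000
Node n8: branches {R9, R10, R13} → V_8 = -0.6759
Node n9: branches {R7, R17, Imeter} → V_9 = 0.7579

R_eq = 604.7 Ω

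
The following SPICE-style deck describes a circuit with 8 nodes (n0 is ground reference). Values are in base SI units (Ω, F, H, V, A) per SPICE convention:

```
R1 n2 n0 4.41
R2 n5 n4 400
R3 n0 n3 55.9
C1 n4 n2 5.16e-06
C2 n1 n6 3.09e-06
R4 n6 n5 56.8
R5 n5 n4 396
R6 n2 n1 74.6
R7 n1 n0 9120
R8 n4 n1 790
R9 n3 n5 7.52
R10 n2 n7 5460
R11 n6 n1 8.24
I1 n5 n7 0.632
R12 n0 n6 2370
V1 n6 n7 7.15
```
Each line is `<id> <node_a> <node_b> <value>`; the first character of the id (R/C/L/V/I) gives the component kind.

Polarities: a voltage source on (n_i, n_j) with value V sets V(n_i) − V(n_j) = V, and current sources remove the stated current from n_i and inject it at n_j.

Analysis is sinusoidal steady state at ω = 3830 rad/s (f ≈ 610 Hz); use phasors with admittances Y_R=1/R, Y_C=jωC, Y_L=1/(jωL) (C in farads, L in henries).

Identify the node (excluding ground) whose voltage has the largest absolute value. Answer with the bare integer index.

Element admittances at ω=3830 rad/s:
  Y(R1) = 0.2268+0.000j S between n2,n0
  Y(R2) = 0.002500+0.000j S between n5,n4
  Y(R3) = 0.01789+0.000j S between n0,n3
  Y(C1) = 0.000+0.01976j S between n4,n2
  Y(C2) = 0.000+0.01183j S between n1,n6
  Y(R4) = 0.01761+0.000j S between n6,n5
  Y(R5) = 0.002525+0.000j S between n5,n4
  Y(R6) = 0.01340+0.000j S between n2,n1
  Y(R7) = 0.0001096+0.000j S between n1,n0
  Y(R8) = 0.001266+0.000j S between n4,n1
  Y(R9) = 0.1330+0.000j S between n3,n5
  Y(R10) = 0.0001832+0.000j S between n2,n7
  Y(R11) = 0.1214+0.000j S between n6,n1
  I1: injects 0.632 A into n7 (from n5)
  Y(R12) = 0.0004219+0.000j S between n0,n6
  V1: constraint V(n6)−V(n7) = 7.15
Assemble and solve the 8×8 MNA system:
  V(n1)=13.52+0.2729j  V(n2)=0.6271-0.01939j  V(n3)=-8.388+0.2408j  V(n4)=0.2049+1.599j  V(n5)=-9.516+0.2732j  V(n6)=15.08+0.1393j  V(n7)=7.934+0.1393j
  i(V1)=-0.6307+2.906e-05j

6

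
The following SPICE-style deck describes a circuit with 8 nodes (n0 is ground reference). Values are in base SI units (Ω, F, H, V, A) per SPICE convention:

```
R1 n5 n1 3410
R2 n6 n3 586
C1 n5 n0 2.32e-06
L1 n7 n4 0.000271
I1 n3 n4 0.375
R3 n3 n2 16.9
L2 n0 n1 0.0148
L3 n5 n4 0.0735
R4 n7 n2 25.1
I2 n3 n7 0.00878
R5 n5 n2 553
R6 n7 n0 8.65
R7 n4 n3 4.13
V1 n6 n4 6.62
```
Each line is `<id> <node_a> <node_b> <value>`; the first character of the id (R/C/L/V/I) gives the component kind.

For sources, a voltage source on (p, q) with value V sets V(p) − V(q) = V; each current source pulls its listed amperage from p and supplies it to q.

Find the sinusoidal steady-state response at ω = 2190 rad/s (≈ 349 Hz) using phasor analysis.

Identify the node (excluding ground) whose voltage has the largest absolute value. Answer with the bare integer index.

Element admittances at ω=2190 rad/s:
  Y(R1) = 0.0002933+0.000j S between n5,n1
  Y(R2) = 0.001706+0.000j S between n6,n3
  Y(C1) = 0.000+0.005081j S between n5,n0
  Y(L1) = 0.000-1.685j S between n7,n4
  I1: injects 0.375 A into n4 (from n3)
  Y(R3) = 0.05917+0.000j S between n3,n2
  Y(L2) = 0.000-0.03085j S between n0,n1
  Y(L3) = 0.000-0.006213j S between n5,n4
  Y(R4) = 0.03984+0.000j S between n7,n2
  I2: injects 0.00878 A into n7 (from n3)
  Y(R5) = 0.001808+0.000j S between n5,n2
  Y(R6) = 0.1156+0.000j S between n7,n0
  Y(R7) = 0.2421+0.000j S between n4,n3
  V1: constraint V(n6)−V(n4) = 6.62
Assemble and solve the 8×8 MNA system:
  V(n1)=0.002015-0.004715j  V(n2)=-0.8337+0.02474j  V(n3)=-1.400+0.03379j  V(n4)=-0.009731+0.03599j  V(n5)=-0.4941-0.2167j  V(n6)=6.610+0.03599j  V(n7)=-0.008264+0.02225j
  i(V1)=-0.01367-3.749e-06j

6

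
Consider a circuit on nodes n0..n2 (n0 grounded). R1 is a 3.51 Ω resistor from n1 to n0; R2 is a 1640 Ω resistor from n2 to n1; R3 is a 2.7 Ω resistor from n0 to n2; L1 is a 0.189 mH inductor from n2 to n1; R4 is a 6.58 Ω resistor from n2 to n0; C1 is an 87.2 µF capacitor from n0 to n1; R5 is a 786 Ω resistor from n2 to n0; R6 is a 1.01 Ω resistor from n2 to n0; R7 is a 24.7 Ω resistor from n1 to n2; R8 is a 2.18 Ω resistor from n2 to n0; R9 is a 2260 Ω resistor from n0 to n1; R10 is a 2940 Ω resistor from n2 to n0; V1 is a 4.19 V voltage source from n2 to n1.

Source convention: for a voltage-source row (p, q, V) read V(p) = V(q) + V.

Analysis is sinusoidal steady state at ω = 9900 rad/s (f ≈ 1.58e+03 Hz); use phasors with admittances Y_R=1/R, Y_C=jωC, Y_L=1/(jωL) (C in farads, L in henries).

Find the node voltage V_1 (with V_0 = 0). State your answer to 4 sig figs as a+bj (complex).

-3.194+1.221j V

Apply KCL at each of the 2 non-ground nodes and solve the resulting linear system.
Node n1: branches {R1, R2, L1, C1, R7, R9, V1} → V_1 = -3.194+1.221j
Node n2: branches {R2, R3, L1, R4, R5, R6, R7, R8, R10, V1} → V_2 = 0.9962+1.221j
Source currents: i(V1)=-2.138-0.1694j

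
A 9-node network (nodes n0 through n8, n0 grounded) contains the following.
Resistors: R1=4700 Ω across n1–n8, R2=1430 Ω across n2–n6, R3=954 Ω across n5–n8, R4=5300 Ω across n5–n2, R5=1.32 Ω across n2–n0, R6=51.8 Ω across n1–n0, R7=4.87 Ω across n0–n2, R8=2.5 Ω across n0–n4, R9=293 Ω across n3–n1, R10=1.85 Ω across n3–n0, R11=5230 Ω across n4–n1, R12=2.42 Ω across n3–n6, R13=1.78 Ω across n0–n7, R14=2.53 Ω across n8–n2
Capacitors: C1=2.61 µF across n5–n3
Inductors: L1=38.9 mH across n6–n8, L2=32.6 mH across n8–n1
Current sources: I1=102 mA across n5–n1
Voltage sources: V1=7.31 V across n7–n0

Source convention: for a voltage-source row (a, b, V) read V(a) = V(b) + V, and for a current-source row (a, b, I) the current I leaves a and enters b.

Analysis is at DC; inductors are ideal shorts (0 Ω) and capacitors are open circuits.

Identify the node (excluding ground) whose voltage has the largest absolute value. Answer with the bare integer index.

5

Apply KCL at each of the 8 non-ground nodes and solve the resulting linear system.
Node n1: branches {R1, R6, L2, R9, I1, R11} → V_1 = 0.02059
Node n2: branches {R2, R4, R5, R7, R14} → V_2 = -0.005448
Node n3: branches {C1, R9, R10, R12} → V_3 = 0.008962
Node n4: branches {R8, R11} → V_4 = 9.837e-06
Node n5: branches {R3, R4, C1, I1} → V_5 = -82.45
Node n6: branches {R2, L1, R12} → V_6 = 0.02059
Node n7: branches {R13, V1} → V_7 = 7.310
Node n8: branches {R1, R3, L1, L2, R14} → V_8 = 0.02059
Source currents: i(L1)=-0.004823, i(L2)=-0.1016, i(V1)=-4.107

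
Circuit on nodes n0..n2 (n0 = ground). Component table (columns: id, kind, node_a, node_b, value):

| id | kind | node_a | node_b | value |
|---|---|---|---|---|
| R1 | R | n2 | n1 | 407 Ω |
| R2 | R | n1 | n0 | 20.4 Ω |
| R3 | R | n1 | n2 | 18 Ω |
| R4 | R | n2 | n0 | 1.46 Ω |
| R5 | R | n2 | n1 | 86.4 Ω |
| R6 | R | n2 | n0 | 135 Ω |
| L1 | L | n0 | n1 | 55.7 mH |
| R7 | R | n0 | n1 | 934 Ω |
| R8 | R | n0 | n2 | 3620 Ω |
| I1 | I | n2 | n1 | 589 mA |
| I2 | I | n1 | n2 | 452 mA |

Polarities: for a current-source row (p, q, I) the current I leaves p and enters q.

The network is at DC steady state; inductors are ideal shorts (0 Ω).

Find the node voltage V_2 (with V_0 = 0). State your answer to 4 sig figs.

MNA unknowns: 2 node voltages V₁..V_2 plus 1 source current (L1)
R1: Y=0.002457 on G[2,1]
R2: Y=0.04902 on G[1,0]
R3: Y=0.05556 on G[1,2]
R4: Y=0.6849 on G[2,0]
R5: Y=0.01157 on G[2,1]
R6: Y=0.007407 on G[2,0]
L1: row V0−V1=0, i_L1 at 0,1
R7: Y=0.001071 on G[0,1]
R8: Y=0.0002762 on G[0,2]
I1: z[2]−=0.589, z[1]+=0.589
I2: z[1]−=0.452, z[2]+=0.452
solve → V1=0.000, V2=-0.1797
aux → i_L1=-0.1245

-0.1797 V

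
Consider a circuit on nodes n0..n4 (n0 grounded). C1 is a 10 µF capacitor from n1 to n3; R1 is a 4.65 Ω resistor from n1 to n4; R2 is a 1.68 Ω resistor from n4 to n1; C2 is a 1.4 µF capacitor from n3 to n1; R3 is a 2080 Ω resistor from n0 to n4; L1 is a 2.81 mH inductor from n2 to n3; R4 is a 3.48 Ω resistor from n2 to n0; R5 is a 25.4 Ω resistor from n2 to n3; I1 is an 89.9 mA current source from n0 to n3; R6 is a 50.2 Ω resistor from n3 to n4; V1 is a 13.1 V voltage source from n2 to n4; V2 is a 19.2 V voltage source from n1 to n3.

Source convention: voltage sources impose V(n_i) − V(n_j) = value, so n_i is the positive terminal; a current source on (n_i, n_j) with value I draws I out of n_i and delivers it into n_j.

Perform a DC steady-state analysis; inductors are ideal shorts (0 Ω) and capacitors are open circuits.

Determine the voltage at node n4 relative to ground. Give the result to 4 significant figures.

-12.77 V

Element admittances at DC:
  Y(C1) = 0.000 S between n1,n3
  Y(R1) = 0.2151 S between n1,n4
  Y(R2) = 0.5952 S between n4,n1
  Y(C2) = 0.000 S between n3,n1
  Y(R3) = 0.0004808 S between n0,n4
  L1: short n2↔n3 (DC inductor)
  Y(R4) = 0.2874 S between n2,n0
  Y(R5) = 0.03937 S between n2,n3
  I1: injects 0.0899 A into n3 (from n0)
  Y(R6) = 0.01992 S between n3,n4
  V1: constraint V(n2)−V(n4) = 13.1
  V2: constraint V(n1)−V(n3) = 19.2
Assemble and solve the 7×7 MNA system:
  V(n1)=19.53  V(n2)=0.3342  V(n3)=0.3342  V(n4)=-12.77
  i(L1)=26.34  i(V1)=-26.44  i(V2)=-26.17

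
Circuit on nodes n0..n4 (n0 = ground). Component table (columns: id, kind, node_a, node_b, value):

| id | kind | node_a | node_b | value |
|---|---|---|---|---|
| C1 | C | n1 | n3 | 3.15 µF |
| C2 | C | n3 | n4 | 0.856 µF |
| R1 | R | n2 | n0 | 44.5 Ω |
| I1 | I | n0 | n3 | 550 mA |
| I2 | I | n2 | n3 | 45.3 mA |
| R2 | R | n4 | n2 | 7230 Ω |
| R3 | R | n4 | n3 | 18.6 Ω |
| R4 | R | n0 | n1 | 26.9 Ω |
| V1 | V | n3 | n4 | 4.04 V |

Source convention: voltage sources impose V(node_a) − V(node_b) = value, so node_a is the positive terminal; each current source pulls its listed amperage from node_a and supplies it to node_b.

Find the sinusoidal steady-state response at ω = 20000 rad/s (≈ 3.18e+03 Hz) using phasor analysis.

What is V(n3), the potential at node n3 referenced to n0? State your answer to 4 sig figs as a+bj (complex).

Apply KCL at each of the 4 non-ground nodes and solve the resulting linear system.
Node n1: branches {C1, R4} → V_1 = 15.96+0.03470j
Node n2: branches {R1, I2, R2} → V_2 = -1.930-0.05740j
Node n3: branches {C1, C2, I1, I2, R3, V1} → V_3 = 15.98-9.384j
Node n4: branches {C2, R2, R3, V1} → V_4 = 11.94-9.384j
Source currents: i(V1)=-0.2153-0.07045j

15.98-9.384j V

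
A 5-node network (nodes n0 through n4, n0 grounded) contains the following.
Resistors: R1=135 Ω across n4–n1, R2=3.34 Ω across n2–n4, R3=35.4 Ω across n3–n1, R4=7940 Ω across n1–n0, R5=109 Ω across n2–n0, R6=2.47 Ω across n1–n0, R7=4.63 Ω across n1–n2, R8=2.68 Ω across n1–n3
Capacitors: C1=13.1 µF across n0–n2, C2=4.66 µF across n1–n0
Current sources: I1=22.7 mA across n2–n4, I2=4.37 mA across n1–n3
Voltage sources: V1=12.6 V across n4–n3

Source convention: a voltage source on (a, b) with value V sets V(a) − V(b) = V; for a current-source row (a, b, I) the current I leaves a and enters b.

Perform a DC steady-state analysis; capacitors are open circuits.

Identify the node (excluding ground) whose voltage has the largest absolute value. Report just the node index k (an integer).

4

MNA unknowns: 4 node voltages V₁..V_4 plus 1 source current (V1)
R1: Y=0.007407 on G[4,1]
R2: Y=0.2994 on G[2,4]
C1: Y=0.000 on G[0,2]
R3: Y=0.02825 on G[3,1]
I1: z[2]−=0.0227, z[4]+=0.0227
R4: Y=0.0001259 on G[1,0]
R5: Y=0.009174 on G[2,0]
R6: Y=0.4049 on G[1,0]
C2: Y=0.000 on G[1,0]
I2: z[1]−=0.00437, z[3]+=0.00437
R7: Y=0.2160 on G[1,2]
R8: Y=0.3731 on G[1,3]
V1: row V4−V3=12.6, i_V1 at 4,3
solve → V1=-0.1184, V2=5.228, V3=-3.278, V4=9.322
aux → i_V1=-1.273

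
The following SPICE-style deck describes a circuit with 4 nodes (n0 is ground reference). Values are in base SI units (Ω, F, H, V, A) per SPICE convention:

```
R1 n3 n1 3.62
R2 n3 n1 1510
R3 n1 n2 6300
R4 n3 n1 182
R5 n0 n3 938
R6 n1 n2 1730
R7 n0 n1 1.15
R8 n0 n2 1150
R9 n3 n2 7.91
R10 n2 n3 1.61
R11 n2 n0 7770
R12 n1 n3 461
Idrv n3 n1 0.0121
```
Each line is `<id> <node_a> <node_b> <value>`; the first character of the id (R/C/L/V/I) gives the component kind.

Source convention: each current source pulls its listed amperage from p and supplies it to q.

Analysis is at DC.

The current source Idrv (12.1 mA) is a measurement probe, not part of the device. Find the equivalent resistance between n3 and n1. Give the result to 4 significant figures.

Apply KCL at each of the 3 non-ground nodes and solve the resulting linear system.
Node n1: branches {R1, R2, R3, R4, R6, R7, R12, Idrv} → V_1 = 9.962e-05
Node n2: branches {R3, R6, R8, R9, R10, R11} → V_2 = -0.04191
Node n3: branches {R1, R2, R4, R5, R9, R10, R12, Idrv} → V_3 = -0.04201

R_eq = 3.480 Ω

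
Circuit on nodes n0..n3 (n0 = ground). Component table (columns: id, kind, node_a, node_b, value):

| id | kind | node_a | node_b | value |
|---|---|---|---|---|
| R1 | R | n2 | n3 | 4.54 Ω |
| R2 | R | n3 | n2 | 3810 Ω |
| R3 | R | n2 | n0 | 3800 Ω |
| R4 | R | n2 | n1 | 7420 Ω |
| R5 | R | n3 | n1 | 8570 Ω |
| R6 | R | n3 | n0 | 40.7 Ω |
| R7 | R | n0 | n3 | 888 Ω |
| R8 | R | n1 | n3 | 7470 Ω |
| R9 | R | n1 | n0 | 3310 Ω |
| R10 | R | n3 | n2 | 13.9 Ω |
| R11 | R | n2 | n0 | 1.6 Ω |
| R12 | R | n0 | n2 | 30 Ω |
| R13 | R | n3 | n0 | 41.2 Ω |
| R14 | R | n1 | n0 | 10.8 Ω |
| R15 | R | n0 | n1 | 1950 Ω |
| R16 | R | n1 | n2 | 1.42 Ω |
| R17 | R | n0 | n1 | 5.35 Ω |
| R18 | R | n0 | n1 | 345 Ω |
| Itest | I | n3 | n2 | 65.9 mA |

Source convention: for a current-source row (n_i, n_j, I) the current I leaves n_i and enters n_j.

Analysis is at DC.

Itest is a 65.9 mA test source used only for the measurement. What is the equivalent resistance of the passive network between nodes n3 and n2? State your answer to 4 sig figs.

Apply KCL at each of the 3 non-ground nodes and solve the resulting linear system.
Node n1: branches {R4, R5, R8, R9, R14, R15, R16, R17, R18} → V_1 = 0.007550
Node n2: branches {R1, R2, R3, R4, R10, R11, R12, R16, Itest} → V_2 = 0.01065
Node n3: branches {R1, R2, R5, R6, R7, R8, R10, R13, Itest} → V_3 = -0.1832

R_eq = 2.942 Ω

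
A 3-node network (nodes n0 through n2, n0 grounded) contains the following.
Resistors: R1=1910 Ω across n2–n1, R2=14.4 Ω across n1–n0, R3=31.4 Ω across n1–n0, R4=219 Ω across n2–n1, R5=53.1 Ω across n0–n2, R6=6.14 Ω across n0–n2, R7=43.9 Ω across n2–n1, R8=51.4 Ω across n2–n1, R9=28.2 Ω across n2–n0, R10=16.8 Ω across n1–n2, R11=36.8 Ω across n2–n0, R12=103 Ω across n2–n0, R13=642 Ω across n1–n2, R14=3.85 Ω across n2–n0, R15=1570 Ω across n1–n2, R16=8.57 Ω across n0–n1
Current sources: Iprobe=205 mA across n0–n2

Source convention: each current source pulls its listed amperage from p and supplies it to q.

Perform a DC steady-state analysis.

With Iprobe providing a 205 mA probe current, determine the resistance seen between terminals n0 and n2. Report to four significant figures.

R_eq = 1.705 Ω

Element admittances at DC:
  Y(R1) = 0.0005236 S between n2,n1
  Y(R2) = 0.06944 S between n1,n0
  Y(R3) = 0.03185 S between n1,n0
  Y(R4) = 0.004566 S between n2,n1
  Y(R5) = 0.01883 S between n0,n2
  Y(R6) = 0.1629 S between n0,n2
  Y(R7) = 0.02278 S between n2,n1
  Y(R8) = 0.01946 S between n2,n1
  Y(R9) = 0.03546 S between n2,n0
  Y(R10) = 0.05952 S between n1,n2
  Y(R11) = 0.02717 S between n2,n0
  Y(R12) = 0.009709 S between n2,n0
  Y(R13) = 0.001558 S between n1,n2
  Y(R14) = 0.2597 S between n2,n0
  Y(R15) = 0.0006369 S between n1,n2
  Y(R16) = 0.1167 S between n0,n1
  Iprobe: injects 0.205 A into n2 (from n0)
Assemble and solve the 2×2 MNA system:
  V(n1)=0.1166  V(n2)=0.3496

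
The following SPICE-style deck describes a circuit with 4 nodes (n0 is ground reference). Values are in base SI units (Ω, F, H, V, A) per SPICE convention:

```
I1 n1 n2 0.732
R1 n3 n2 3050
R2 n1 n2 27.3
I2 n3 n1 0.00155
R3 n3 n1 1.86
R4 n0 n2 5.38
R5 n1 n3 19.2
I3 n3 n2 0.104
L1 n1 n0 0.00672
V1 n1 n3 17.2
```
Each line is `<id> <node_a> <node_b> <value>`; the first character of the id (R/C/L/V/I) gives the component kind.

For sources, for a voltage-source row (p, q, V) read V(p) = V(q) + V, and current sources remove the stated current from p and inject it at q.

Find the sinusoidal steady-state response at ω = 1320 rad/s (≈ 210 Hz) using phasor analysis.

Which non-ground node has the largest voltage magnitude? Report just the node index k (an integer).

MNA unknowns: 3 node voltages V₁..V_3 plus 1 source current (V1)
I1: z[1]−=0.732, z[2]+=0.732
R1: Y=0.0003279+0.000j on G[3,2]
R2: Y=0.03663+0.000j on G[1,2]
I2: z[3]−=0.00155, z[1]+=0.00155
R3: Y=0.5376+0.000j on G[3,1]
R4: Y=0.1859+0.000j on G[0,2]
R5: Y=0.05208+0.000j on G[1,3]
I3: z[3]−=0.104, z[2]+=0.104
L1: Y=0.000-0.1127j on G[1,0]
V1: row V1−V3=17.2, i_V1 at 1,3
solve → V1=-1.563-5.717j, V2=3.467-0.9481j, V3=-18.76-5.717j
aux → i_V1=-10.04-0.001563j

3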